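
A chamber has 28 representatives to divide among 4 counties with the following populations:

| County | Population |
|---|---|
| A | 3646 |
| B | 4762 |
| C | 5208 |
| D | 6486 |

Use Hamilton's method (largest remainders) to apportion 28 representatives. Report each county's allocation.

A: 5, B: 7, C: 7, D: 9

The standard divisor is 20102/28 ≈ 717.929.
Standard quotas: A 5.0785, B 6.6330, C 7.2542, D 9.0343.
Lower quotas: A 5, B 6, C 7, D 9 (sum 27, leaving 1 seat).
Remainders in descending order: B 0.6330, C 0.2542, A 0.0785, D 0.0343.
Largest remainder: B receives the extra seat.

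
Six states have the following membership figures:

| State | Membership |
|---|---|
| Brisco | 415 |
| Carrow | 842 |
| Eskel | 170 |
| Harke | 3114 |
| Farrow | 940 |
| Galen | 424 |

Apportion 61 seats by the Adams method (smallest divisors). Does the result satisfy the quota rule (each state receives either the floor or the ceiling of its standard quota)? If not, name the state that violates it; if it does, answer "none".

Standard quotas: Brisco 4.287, Carrow 8.698, Eskel 1.756, Harke 32.168, Farrow 9.710, Galen 4.380.
Adams allocation: Brisco 4, Carrow 9, Eskel 2, Harke 31, Farrow 10, Galen 5.
Harke has quota 32.168 (lower 32, upper 33) but receives 31 — outside the quota interval.

Harke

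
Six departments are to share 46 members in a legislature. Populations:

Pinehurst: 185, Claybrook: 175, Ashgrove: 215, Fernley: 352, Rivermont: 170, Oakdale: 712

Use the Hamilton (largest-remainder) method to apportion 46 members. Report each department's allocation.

Pinehurst 5, Claybrook 4, Ashgrove 6, Fernley 9, Rivermont 4, Oakdale 18

The standard divisor is 1809/46 ≈ 39.326.
Standard quotas: Pinehurst 4.704, Claybrook 4.450, Ashgrove 5.467, Fernley 8.951, Rivermont 4.323, Oakdale 18.105.
Lower quotas: Pinehurst 4, Claybrook 4, Ashgrove 5, Fernley 8, Rivermont 4, Oakdale 18 (sum 43, leaving 3 seats).
Remainders in descending order: Fernley 0.951, Pinehurst 0.704, Ashgrove 0.467, Claybrook 0.450, Rivermont 0.323, Oakdale 0.105.
The surplus seats go to Fernley, Pinehurst, Ashgrove.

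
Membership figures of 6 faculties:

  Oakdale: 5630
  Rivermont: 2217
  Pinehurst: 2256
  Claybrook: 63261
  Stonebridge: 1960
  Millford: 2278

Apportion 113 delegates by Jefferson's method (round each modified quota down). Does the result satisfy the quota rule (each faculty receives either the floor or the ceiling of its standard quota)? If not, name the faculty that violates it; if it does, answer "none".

Standard quotas: Oakdale 8.198, Rivermont 3.228, Pinehurst 3.285, Claybrook 92.117, Stonebridge 2.854, Millford 3.317.
Jefferson allocation: Oakdale 8, Rivermont 3, Pinehurst 3, Claybrook 94, Stonebridge 2, Millford 3.
Claybrook has quota 92.117 (lower 92, upper 93) but receives 94 — outside the quota interval.

Claybrook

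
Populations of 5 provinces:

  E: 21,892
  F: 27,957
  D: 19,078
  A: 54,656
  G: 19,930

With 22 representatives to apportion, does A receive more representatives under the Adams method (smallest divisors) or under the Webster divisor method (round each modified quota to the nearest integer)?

Webster

Adams: E 4, F 4, D 3, A 8, G 3.
Webster: E 3, F 4, D 3, A 9, G 3.
A gets 8 under Adams and 9 under Webster.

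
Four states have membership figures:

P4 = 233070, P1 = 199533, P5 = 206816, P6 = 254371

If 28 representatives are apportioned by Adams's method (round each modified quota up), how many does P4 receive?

7

Standard divisor 893790/28 ≈ 31921.071; standard quotas: P4 7.301, P1 6.251, P5 6.479, P6 7.969.
Rounding up gives 8, 7, 7, 8 = 30 seats, so the divisor must be adjusted.
With modified divisor 33900: modified quotas P4 6.875, P1 5.886, P5 6.101, P6 7.504.
Rounding up: P4 7, P1 6, P5 7, P6 8 (total 28).
P4 receives 7.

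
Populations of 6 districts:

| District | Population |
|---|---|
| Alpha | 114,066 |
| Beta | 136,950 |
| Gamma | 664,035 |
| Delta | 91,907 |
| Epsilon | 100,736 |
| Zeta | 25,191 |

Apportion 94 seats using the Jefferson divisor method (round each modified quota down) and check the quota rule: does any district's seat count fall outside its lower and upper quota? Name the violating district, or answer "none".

Standard quotas: Alpha 9.465, Beta 11.363, Gamma 55.098, Delta 7.626, Epsilon 8.358, Zeta 2.090.
Jefferson allocation: Alpha 9, Beta 11, Gamma 57, Delta 7, Epsilon 8, Zeta 2.
Gamma has quota 55.098 (lower 55, upper 56) but receives 57 — outside the quota interval.

Gamma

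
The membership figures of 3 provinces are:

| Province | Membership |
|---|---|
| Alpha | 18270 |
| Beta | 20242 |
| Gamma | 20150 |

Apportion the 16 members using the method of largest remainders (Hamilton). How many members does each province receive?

The standard divisor is 58662/16 ≈ 3666.375.
Standard quotas: Alpha 4.9831, Beta 5.5210, Gamma 5.4959.
Lower quotas: Alpha 4, Beta 5, Gamma 5 (sum 14, leaving 2 seats).
Remainders in descending order: Alpha 0.9831, Beta 0.5210, Gamma 0.4959.
The surplus seats go to Alpha, Beta.

Alpha 5, Beta 6, Gamma 5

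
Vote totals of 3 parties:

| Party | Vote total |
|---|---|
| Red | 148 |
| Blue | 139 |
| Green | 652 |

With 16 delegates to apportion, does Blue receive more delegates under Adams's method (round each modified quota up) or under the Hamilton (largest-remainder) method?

Adams

Adams: Red 3, Blue 3, Green 10.
Hamilton: Red 3, Blue 2, Green 11.
Blue gets 3 under Adams and 2 under Hamilton.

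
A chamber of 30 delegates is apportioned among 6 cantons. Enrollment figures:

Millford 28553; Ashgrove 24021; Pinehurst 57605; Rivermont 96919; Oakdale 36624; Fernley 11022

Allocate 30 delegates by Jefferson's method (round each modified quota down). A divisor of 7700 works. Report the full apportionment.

Millford 3, Ashgrove 3, Pinehurst 7, Rivermont 12, Oakdale 4, Fernley 1

With modified divisor 7700: modified quotas Millford 3.708, Ashgrove 3.120, Pinehurst 7.481, Rivermont 12.587, Oakdale 4.756, Fernley 1.431.
Rounding down: Millford 3, Ashgrove 3, Pinehurst 7, Rivermont 12, Oakdale 4, Fernley 1 (total 30).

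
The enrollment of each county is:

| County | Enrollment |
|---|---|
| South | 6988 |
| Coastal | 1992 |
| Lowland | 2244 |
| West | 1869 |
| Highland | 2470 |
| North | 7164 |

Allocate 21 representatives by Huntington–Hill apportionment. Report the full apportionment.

With divisor 1092: modified quotas South 6.399, Coastal 1.824, Lowland 2.055, West 1.712, Highland 2.262, North 6.560.
Geometric-mean thresholds: South √(6·7)=6.481, Coastal √(1·2)=1.414, Lowland √(2·3)=2.449, West √(1·2)=1.414, Highland √(2·3)=2.449, North √(6·7)=6.481.
Each quota rounded against its threshold gives South 6, Coastal 2, Lowland 2, West 2, Highland 2, North 7 (total 21).

South 6, Coastal 2, Lowland 2, West 2, Highland 2, North 7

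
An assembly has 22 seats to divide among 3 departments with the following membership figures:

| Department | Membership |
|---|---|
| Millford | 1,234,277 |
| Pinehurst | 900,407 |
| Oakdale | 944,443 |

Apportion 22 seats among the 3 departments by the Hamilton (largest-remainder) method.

The standard divisor is 3079127/22 ≈ 139960.318.
Standard quotas: Millford 8.8188, Pinehurst 6.4333, Oakdale 6.7479.
Lower quotas: Millford 8, Pinehurst 6, Oakdale 6 (sum 20, leaving 2 seats).
Remainders in descending order: Millford 0.8188, Oakdale 0.7479, Pinehurst 0.4333.
The surplus seats go to Millford, Oakdale.

Millford=9, Pinehurst=6, Oakdale=7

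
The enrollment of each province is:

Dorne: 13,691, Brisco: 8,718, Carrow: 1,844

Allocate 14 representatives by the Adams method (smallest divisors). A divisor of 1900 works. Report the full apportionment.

Dorne=8, Brisco=5, Carrow=1

With modified divisor 1900: modified quotas Dorne 7.206, Brisco 4.588, Carrow 0.971.
Rounding up: Dorne 8, Brisco 5, Carrow 1 (total 14).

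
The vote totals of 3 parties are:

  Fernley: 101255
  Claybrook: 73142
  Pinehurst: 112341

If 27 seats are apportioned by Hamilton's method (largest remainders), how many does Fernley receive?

9

Standard divisor: 286738 ÷ 27 ≈ 10619.926.
Standard quotas: Fernley 9.5344, Claybrook 6.8872, Pinehurst 10.5783.
Lower quotas: Fernley 9, Claybrook 6, Pinehurst 10 (sum 25, leaving 2 seats).
Remainders in descending order: Claybrook 0.8872, Pinehurst 0.5783, Fernley 0.5344.
Largest remainders: Claybrook, Pinehurst receive the extra seats.
Fernley receives 9.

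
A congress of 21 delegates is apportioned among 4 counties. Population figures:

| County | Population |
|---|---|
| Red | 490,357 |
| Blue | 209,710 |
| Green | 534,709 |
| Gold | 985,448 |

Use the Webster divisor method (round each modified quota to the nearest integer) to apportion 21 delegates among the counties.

Standard divisor 2220224/21 ≈ 105724.952; standard quotas: Red 4.638, Blue 1.984, Green 5.058, Gold 9.321.
Rounding to the nearest integer gives Red 5, Blue 2, Green 5, Gold 9 — total 21, matching the house size, so no adjustment is needed.

Red=5, Blue=2, Green=5, Gold=9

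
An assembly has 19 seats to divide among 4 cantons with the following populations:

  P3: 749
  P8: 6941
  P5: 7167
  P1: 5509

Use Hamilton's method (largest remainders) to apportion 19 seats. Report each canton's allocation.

The standard divisor is 20366/19 ≈ 1071.895.
Standard quotas: P3 0.6988, P8 6.4754, P5 6.6863, P1 5.1395.
Lower quotas: P3 0, P8 6, P5 6, P1 5 (sum 17, leaving 2 seats).
Remainders in descending order: P3 0.6988, P5 0.6863, P8 0.4754, P1 0.1395.
The surplus seats go to P3, P5.

P3 1; P8 6; P5 7; P1 5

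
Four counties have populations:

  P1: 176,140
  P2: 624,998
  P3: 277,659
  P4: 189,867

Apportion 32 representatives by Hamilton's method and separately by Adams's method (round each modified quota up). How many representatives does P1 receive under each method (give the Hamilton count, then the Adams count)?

Hamilton: P1 4, P2 16, P3 7, P4 5.
Adams: P1 5, P2 15, P3 7, P4 5.
P1 gets 4 under Hamilton and 5 under Adams.

4 and 5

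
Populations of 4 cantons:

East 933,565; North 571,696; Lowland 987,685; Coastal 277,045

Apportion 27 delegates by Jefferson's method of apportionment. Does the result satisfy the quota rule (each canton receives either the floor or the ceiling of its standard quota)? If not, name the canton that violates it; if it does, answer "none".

Standard quotas: East 9.100, North 5.573, Lowland 9.627, Coastal 2.700.
Jefferson allocation: East 9, North 6, Lowland 10, Coastal 2.
Every allocation lies between the lower and upper quota.

none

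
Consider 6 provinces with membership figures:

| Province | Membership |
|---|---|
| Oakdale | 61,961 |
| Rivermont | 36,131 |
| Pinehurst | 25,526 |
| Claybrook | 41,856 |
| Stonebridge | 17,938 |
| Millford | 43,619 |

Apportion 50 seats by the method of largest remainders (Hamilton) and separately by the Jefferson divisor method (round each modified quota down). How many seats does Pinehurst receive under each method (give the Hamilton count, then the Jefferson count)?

6 and 5

Hamilton: Oakdale 14, Rivermont 8, Pinehurst 6, Claybrook 9, Stonebridge 4, Millford 9.
Jefferson: Oakdale 14, Rivermont 8, Pinehurst 5, Claybrook 9, Stonebridge 4, Millford 10.
Pinehurst gets 6 under Hamilton and 5 under Jefferson.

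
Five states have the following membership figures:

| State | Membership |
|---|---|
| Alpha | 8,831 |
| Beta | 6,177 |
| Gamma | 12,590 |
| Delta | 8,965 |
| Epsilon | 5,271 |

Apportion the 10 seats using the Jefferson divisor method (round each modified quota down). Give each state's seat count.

Alpha 2, Beta 1, Gamma 4, Delta 2, Epsilon 1

Standard divisor 41834/10 ≈ 4183.4; standard quotas: Alpha 2.111, Beta 1.477, Gamma 3.010, Delta 2.143, Epsilon 1.260.
Rounding down gives 2, 1, 3, 2, 1 = 9 seats, so the divisor must be adjusted.
With modified divisor 3120: modified quotas Alpha 2.830, Beta 1.980, Gamma 4.035, Delta 2.873, Epsilon 1.689.
Rounding down: Alpha 2, Beta 1, Gamma 4, Delta 2, Epsilon 1 (total 10).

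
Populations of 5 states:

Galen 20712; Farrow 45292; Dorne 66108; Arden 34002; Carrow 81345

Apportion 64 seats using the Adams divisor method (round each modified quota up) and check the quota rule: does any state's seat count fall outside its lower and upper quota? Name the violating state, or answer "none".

Standard quotas: Galen 5.357, Farrow 11.714, Dorne 17.097, Arden 8.794, Carrow 21.038.
Adams allocation: Galen 6, Farrow 12, Dorne 17, Arden 9, Carrow 20.
Carrow has quota 21.038 (lower 21, upper 22) but receives 20 — outside the quota interval.

Carrow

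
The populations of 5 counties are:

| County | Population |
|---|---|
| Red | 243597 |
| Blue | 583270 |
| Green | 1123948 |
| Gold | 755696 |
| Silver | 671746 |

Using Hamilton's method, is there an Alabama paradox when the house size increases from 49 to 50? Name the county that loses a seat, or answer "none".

At 49 seats: Red 4, Blue 8, Green 16, Gold 11, Silver 10.
At 50 seats: Red 3, Blue 9, Green 17, Gold 11, Silver 10.
Red drops from 4 to 3.

Red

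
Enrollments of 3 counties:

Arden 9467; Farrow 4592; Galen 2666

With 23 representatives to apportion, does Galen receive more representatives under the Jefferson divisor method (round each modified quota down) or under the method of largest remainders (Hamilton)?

Jefferson: Arden 14, Farrow 6, Galen 3.
Hamilton: Arden 13, Farrow 6, Galen 4.
Galen gets 3 under Jefferson and 4 under Hamilton.

Hamilton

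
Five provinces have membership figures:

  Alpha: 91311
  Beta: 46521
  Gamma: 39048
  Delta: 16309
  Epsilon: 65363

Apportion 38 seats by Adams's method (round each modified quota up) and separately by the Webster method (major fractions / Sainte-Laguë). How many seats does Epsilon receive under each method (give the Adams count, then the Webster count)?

Adams: Alpha 13, Beta 7, Gamma 6, Delta 3, Epsilon 9.
Webster: Alpha 13, Beta 7, Gamma 6, Delta 2, Epsilon 10.
Epsilon gets 9 under Adams and 10 under Webster.

9 and 10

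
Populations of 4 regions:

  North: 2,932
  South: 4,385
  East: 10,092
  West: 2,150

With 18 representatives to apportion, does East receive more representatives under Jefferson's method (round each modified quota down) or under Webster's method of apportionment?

Jefferson: North 2, South 4, East 10, West 2.
Webster: North 3, South 4, East 9, West 2.
East gets 10 under Jefferson and 9 under Webster.

Jefferson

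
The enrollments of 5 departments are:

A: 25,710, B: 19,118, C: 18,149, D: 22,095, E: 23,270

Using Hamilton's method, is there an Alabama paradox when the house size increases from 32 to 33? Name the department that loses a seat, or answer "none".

At 32 seats: A 8, B 6, C 5, D 6, E 7.
At 33 seats: A 8, B 6, C 5, D 7, E 7.
No department's allocation decreased.

none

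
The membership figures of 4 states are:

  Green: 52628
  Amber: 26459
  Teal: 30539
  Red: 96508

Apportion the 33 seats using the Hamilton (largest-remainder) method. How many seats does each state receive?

Green 8; Amber 4; Teal 5; Red 16

Total 206134; standard divisor 206134/33 ≈ 6246.485.
Standard quotas: Green 8.4252, Amber 4.2358, Teal 4.8890, Red 15.4500.
Lower quotas: Green 8, Amber 4, Teal 4, Red 15 (sum 31, leaving 2 seats).
Remainders in descending order: Teal 0.8890, Red 0.4500, Green 0.4252, Amber 0.2358.
The surplus seats go to Teal, Red.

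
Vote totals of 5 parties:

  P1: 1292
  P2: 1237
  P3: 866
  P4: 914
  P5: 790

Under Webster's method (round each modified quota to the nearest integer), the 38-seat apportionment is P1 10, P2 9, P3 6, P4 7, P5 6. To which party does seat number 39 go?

P3

Priority for the next seat is population ÷ (current seats + 0.5).
Priorities: P1 123.048, P2 130.211, P3 133.231, P4 121.867, P5 121.538.
Highest priority: P3.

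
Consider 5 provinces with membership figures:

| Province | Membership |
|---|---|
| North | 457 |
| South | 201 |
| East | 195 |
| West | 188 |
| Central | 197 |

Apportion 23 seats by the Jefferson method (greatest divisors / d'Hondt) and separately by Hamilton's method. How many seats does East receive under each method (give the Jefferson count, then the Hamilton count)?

Jefferson: North 9, South 4, East 3, West 3, Central 4.
Hamilton: North 8, South 4, East 4, West 3, Central 4.
East gets 3 under Jefferson and 4 under Hamilton.

3 and 4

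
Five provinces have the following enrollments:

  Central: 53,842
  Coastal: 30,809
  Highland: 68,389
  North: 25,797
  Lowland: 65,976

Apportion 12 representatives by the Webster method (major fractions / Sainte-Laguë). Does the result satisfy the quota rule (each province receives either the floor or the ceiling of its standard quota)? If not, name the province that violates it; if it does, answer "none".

Standard quotas: Central 2.639, Coastal 1.510, Highland 3.352, North 1.264, Lowland 3.234.
Webster allocation: Central 3, Coastal 2, Highland 3, North 1, Lowland 3.
Every allocation lies between the lower and upper quota.

none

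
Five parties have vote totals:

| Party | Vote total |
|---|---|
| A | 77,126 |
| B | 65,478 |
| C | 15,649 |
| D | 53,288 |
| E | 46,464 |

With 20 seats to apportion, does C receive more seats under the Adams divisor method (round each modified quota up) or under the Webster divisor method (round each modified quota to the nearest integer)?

Adams: A 5, B 5, C 2, D 4, E 4.
Webster: A 6, B 5, C 1, D 4, E 4.
C gets 2 under Adams and 1 under Webster.

Adams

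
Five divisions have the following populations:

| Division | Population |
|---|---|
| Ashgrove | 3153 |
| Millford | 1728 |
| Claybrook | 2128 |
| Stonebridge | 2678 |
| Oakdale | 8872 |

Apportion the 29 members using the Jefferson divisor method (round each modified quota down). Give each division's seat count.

Standard divisor 18559/29 ≈ 639.966; standard quotas: Ashgrove 4.927, Millford 2.700, Claybrook 3.325, Stonebridge 4.185, Oakdale 13.863.
Rounding down gives 4, 2, 3, 4, 13 = 26 seats, so the divisor must be adjusted.
With modified divisor 580: modified quotas Ashgrove 5.436, Millford 2.979, Claybrook 3.669, Stonebridge 4.617, Oakdale 15.297.
Rounding down: Ashgrove 5, Millford 2, Claybrook 3, Stonebridge 4, Oakdale 15 (total 29).

Ashgrove=5, Millford=2, Claybrook=3, Stonebridge=4, Oakdale=15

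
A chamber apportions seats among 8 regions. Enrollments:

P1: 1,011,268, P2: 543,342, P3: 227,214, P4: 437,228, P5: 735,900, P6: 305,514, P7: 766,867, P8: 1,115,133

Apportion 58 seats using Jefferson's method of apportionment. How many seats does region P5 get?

Standard divisor 5142466/58 ≈ 88663.207; standard quotas: P1 11.406, P2 6.128, P3 2.563, P4 4.931, P5 8.300, P6 3.446, P7 8.649, P8 12.577.
Rounding down gives 11, 6, 2, 4, 8, 3, 8, 12 = 54 seats, so the divisor must be adjusted.
With modified divisor 83000: modified quotas P1 12.184, P2 6.546, P3 2.738, P4 5.268, P5 8.866, P6 3.681, P7 9.239, P8 13.435.
Rounding down: P1 12, P2 6, P3 2, P4 5, P5 8, P6 3, P7 9, P8 13 (total 58).
P5 receives 8.

8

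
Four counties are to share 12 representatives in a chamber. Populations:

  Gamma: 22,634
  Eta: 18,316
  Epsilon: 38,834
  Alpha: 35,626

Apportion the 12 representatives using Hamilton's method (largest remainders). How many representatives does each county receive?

Gamma=2; Eta=2; Epsilon=4; Alpha=4

Standard divisor: 115410 ÷ 12 ≈ 9617.5.
Standard quotas: Gamma 2.3534, Eta 1.9044, Epsilon 4.0378, Alpha 3.7043.
Lower quotas: Gamma 2, Eta 1, Epsilon 4, Alpha 3 (sum 10, leaving 2 seats).
Remainders in descending order: Eta 0.9044, Alpha 0.7043, Gamma 0.3534, Epsilon 0.0378.
The surplus seats go to Eta, Alpha.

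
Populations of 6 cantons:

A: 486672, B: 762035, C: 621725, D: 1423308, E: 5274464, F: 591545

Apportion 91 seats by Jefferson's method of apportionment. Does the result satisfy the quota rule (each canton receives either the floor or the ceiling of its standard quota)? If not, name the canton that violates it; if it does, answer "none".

Standard quotas: A 4.835, B 7.571, C 6.177, D 14.140, E 52.401, F 5.877.
Jefferson allocation: A 4, B 7, C 6, D 14, E 54, F 6.
E has quota 52.401 (lower 52, upper 53) but receives 54 — outside the quota interval.

E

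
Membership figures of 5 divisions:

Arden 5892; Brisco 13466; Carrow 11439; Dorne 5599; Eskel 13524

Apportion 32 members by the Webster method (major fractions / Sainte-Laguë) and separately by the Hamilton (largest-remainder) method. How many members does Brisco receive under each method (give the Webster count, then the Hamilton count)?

8 and 9

Webster: Arden 4, Brisco 8, Carrow 7, Dorne 4, Eskel 9.
Hamilton: Arden 4, Brisco 9, Carrow 7, Dorne 3, Eskel 9.
Brisco gets 8 under Webster and 9 under Hamilton.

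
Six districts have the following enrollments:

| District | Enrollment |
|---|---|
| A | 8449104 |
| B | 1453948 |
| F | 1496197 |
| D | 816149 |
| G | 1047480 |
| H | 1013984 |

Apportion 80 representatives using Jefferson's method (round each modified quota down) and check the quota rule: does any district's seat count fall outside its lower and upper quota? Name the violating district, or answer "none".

Standard quotas: A 47.344, B 8.147, F 8.384, D 4.573, G 5.870, H 5.682.
Jefferson allocation: A 49, B 8, F 8, D 4, G 6, H 5.
A has quota 47.344 (lower 47, upper 48) but receives 49 — outside the quota interval.

A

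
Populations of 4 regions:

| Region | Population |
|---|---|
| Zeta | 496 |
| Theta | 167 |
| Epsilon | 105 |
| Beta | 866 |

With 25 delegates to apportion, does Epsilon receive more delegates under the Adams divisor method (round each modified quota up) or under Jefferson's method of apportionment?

Adams: Zeta 7, Theta 3, Epsilon 2, Beta 13.
Jefferson: Zeta 8, Theta 2, Epsilon 1, Beta 14.
Epsilon gets 2 under Adams and 1 under Jefferson.

Adams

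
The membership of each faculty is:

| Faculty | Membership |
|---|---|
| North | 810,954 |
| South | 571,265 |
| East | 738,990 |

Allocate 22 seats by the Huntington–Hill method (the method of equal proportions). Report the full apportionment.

North 8, South 6, East 8

With divisor 97162: modified quotas North 8.346, South 5.880, East 7.606.
Geometric-mean thresholds: North √(8·9)=8.485, South √(5·6)=5.477, East √(7·8)=7.483.
Each quota rounded against its threshold gives North 8, South 6, East 8 (total 22).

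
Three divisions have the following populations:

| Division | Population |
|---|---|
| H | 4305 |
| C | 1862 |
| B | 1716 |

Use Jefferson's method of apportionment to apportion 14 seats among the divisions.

Standard divisor 7883/14 ≈ 563.071; standard quotas: H 7.646, C 3.307, B 3.048.
Rounding down gives 7, 3, 3 = 13 seats, so the divisor must be adjusted.
With modified divisor 500: modified quotas H 8.610, C 3.724, B 3.432.
Rounding down: H 8, C 3, B 3 (total 14).

H 8, C 3, B 3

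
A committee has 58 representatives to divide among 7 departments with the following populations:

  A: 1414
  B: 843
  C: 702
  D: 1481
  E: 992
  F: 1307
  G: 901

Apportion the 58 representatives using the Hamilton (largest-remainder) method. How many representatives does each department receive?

A: 11; B: 6; C: 5; D: 11; E: 8; F: 10; G: 7

Standard divisor: 7640 ÷ 58 ≈ 131.724.
Standard quotas: A 10.735, B 6.400, C 5.329, D 11.243, E 7.531, F 9.922, G 6.840.
Lower quotas: A 10, B 6, C 5, D 11, E 7, F 9, G 6 (sum 54, leaving 4 seats).
Remainders in descending order: F 0.922, G 0.840, A 0.735, E 0.531, B 0.400, C 0.329, D 0.243.
The surplus seats go to F, G, A, E.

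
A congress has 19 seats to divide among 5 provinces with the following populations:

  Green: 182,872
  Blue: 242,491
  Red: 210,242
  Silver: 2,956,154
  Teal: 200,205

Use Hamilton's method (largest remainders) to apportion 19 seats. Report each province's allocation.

The standard divisor is 3791964/19 ≈ 199577.053.
Standard quotas: Green 0.9163, Blue 1.2150, Red 1.0534, Silver 14.8121, Teal 1.0031.
Lower quotas: Green 0, Blue 1, Red 1, Silver 14, Teal 1 (sum 17, leaving 2 seats).
Remainders in descending order: Green 0.9163, Silver 0.8121, Blue 0.2150, Red 0.0534, Teal 0.0031.
Largest remainders: Green, Silver receive the extra seats.

Green=1, Blue=1, Red=1, Silver=15, Teal=1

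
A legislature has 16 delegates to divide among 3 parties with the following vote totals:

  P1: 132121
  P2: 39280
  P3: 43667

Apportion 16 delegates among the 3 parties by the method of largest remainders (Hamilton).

P1 10, P2 3, P3 3

The standard divisor is 215068/16 ≈ 13441.75.
Standard quotas: P1 9.8292, P2 2.9222, P3 3.2486.
Lower quotas: P1 9, P2 2, P3 3 (sum 14, leaving 2 seats).
Remainders in descending order: P2 0.9222, P1 0.8292, P3 0.2486.
Largest remainders: P2, P1 receive the extra seats.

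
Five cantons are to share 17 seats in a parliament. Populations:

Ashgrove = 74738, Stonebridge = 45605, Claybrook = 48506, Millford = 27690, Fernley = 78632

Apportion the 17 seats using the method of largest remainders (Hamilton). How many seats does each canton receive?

Ashgrove=4, Stonebridge=3, Claybrook=3, Millford=2, Fernley=5

The standard divisor is 275171/17 ≈ 16186.529.
Standard quotas: Ashgrove 4.6173, Stonebridge 2.8175, Claybrook 2.9967, Millford 1.7107, Fernley 4.8579.
Lower quotas: Ashgrove 4, Stonebridge 2, Claybrook 2, Millford 1, Fernley 4 (sum 13, leaving 4 seats).
Remainders in descending order: Claybrook 0.9967, Fernley 0.8579, Stonebridge 0.8175, Millford 0.7107, Ashgrove 0.6173.
The surplus seats go to Claybrook, Fernley, Stonebridge, Millford.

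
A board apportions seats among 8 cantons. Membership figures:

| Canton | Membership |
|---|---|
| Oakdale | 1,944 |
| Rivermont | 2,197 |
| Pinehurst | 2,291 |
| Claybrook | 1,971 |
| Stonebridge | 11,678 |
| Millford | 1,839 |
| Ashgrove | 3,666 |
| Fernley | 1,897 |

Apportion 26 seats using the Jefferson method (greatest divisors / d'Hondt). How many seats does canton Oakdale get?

2

Standard divisor 27483/26 ≈ 1057.038; standard quotas: Oakdale 1.839, Rivermont 2.078, Pinehurst 2.167, Claybrook 1.865, Stonebridge 11.048, Millford 1.740, Ashgrove 3.468, Fernley 1.795.
Rounding down gives 1, 2, 2, 1, 11, 1, 3, 1 = 22 seats, so the divisor must be adjusted.
With modified divisor 930: modified quotas Oakdale 2.090, Rivermont 2.362, Pinehurst 2.463, Claybrook 2.119, Stonebridge 12.557, Millford 1.977, Ashgrove 3.942, Fernley 2.040.
Rounding down: Oakdale 2, Rivermont 2, Pinehurst 2, Claybrook 2, Stonebridge 12, Millford 1, Ashgrove 3, Fernley 2 (total 26).
Oakdale receives 2.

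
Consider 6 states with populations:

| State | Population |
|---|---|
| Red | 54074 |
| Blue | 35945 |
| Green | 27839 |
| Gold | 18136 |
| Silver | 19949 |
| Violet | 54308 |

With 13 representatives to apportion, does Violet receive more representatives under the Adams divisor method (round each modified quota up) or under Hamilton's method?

Hamilton

Adams: Red 3, Blue 2, Green 2, Gold 1, Silver 2, Violet 3.
Hamilton: Red 3, Blue 2, Green 2, Gold 1, Silver 1, Violet 4.
Violet gets 3 under Adams and 4 under Hamilton.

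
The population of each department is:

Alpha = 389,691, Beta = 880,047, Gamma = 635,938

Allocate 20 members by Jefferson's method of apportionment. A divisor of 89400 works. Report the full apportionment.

Alpha 4, Beta 9, Gamma 7

With modified divisor 89400: modified quotas Alpha 4.359, Beta 9.844, Gamma 7.113.
Rounding down: Alpha 4, Beta 9, Gamma 7 (total 20).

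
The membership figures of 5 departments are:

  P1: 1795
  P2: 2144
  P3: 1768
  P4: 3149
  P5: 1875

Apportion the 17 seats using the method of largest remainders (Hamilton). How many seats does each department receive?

P1=3, P2=3, P3=3, P4=5, P5=3

The standard divisor is 10731/17 ≈ 631.235.
Standard quotas: P1 2.844, P2 3.397, P3 2.801, P4 4.989, P5 2.970.
Lower quotas: P1 2, P2 3, P3 2, P4 4, P5 2 (sum 13, leaving 4 seats).
Remainders in descending order: P4 0.989, P5 0.970, P1 0.844, P3 0.801, P2 0.397.
The surplus seats go to P4, P5, P1, P3.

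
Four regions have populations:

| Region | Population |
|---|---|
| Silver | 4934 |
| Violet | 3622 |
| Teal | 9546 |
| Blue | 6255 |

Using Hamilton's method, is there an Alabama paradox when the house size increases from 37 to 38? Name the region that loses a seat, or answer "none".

Violet

At 37 seats: Silver 7, Violet 6, Teal 14, Blue 10.
At 38 seats: Silver 8, Violet 5, Teal 15, Blue 10.
Violet drops from 6 to 5.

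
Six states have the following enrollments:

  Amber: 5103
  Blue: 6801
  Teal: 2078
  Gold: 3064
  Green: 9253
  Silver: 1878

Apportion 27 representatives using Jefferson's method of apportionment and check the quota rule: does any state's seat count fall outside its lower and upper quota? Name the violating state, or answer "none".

Standard quotas: Amber 4.890, Blue 6.517, Teal 1.991, Gold 2.936, Green 8.866, Silver 1.800.
Jefferson allocation: Amber 5, Blue 7, Teal 2, Gold 3, Green 9, Silver 1.
Every allocation lies between the lower and upper quota.

none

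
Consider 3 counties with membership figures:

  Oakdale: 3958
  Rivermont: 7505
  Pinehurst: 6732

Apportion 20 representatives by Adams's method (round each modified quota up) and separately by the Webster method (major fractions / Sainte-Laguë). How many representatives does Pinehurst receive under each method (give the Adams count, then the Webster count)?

Adams: Oakdale 5, Rivermont 8, Pinehurst 7.
Webster: Oakdale 4, Rivermont 8, Pinehurst 8.
Pinehurst gets 7 under Adams and 8 under Webster.

7 and 8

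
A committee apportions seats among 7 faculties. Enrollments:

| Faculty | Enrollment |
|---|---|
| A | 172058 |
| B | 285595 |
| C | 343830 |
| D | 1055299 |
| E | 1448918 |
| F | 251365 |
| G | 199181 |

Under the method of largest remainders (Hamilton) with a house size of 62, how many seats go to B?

5

The standard divisor is 3756246/62 ≈ 60584.613.
Standard quotas: A 2.8400, B 4.7140, C 5.6752, D 17.4186, E 23.9156, F 4.1490, G 3.2876.
Lower quotas: A 2, B 4, C 5, D 17, E 23, F 4, G 3 (sum 58, leaving 4 seats).
Remainders in descending order: E 0.9156, A 0.8400, B 0.7140, C 0.6752, D 0.4186, G 0.2876, F 0.1490.
Largest remainders: E, A, B, C receive the extra seats.
B receives 5.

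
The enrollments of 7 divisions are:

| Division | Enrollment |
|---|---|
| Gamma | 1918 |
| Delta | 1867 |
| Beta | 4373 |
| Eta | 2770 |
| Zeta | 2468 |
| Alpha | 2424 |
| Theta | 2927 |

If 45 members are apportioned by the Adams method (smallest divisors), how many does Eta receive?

Standard divisor 18747/45 ≈ 416.6; standard quotas: Gamma 4.604, Delta 4.482, Beta 10.497, Eta 6.649, Zeta 5.924, Alpha 5.819, Theta 7.026.
Rounding up gives 5, 5, 11, 7, 6, 6, 8 = 48 seats, so the divisor must be adjusted.
With modified divisor 464: modified quotas Gamma 4.134, Delta 4.024, Beta 9.425, Eta 5.970, Zeta 5.319, Alpha 5.224, Theta 6.308.
Rounding up: Gamma 5, Delta 5, Beta 10, Eta 6, Zeta 6, Alpha 6, Theta 7 (total 45).
Eta receives 6.

6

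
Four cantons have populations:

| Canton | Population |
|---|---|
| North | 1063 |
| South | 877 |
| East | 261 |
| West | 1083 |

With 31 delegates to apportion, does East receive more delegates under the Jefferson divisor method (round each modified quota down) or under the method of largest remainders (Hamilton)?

Hamilton

Jefferson: North 10, South 8, East 2, West 11.
Hamilton: North 10, South 8, East 3, West 10.
East gets 2 under Jefferson and 3 under Hamilton.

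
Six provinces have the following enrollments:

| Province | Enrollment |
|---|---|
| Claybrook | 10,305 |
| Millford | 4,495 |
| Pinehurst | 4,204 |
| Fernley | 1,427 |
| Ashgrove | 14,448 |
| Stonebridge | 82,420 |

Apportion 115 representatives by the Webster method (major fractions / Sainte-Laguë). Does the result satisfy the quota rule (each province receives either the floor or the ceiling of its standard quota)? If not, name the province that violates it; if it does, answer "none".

Standard quotas: Claybrook 10.103, Millford 4.407, Pinehurst 4.122, Fernley 1.399, Ashgrove 14.165, Stonebridge 80.805.
Webster allocation: Claybrook 10, Millford 4, Pinehurst 4, Fernley 1, Ashgrove 14, Stonebridge 82.
Stonebridge has quota 80.805 (lower 80, upper 81) but receives 82 — outside the quota interval.

Stonebridge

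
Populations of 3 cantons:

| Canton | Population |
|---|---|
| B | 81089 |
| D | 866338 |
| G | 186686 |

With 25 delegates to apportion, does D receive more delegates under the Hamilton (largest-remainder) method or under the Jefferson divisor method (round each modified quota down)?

Hamilton: B 2, D 19, G 4.
Jefferson: B 1, D 20, G 4.
D gets 19 under Hamilton and 20 under Jefferson.

Jefferson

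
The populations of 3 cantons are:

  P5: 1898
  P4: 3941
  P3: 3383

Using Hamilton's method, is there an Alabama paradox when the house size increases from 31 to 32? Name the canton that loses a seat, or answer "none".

At 31 seats: P5 7, P4 13, P3 11.
At 32 seats: P5 6, P4 14, P3 12.
P5 drops from 7 to 6.

P5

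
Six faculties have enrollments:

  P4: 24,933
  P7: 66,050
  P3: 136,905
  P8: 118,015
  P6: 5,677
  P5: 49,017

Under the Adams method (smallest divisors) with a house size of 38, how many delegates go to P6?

1

Standard divisor 400597/38 ≈ 10542.026; standard quotas: P4 2.365, P7 6.265, P3 12.987, P8 11.195, P6 0.539, P5 4.650.
Rounding up gives 3, 7, 13, 12, 1, 5 = 41 seats, so the divisor must be adjusted.
With modified divisor 11600: modified quotas P4 2.149, P7 5.694, P3 11.802, P8 10.174, P6 0.489, P5 4.226.
Rounding up: P4 3, P7 6, P3 12, P8 11, P6 1, P5 5 (total 38).
P6 receives 1.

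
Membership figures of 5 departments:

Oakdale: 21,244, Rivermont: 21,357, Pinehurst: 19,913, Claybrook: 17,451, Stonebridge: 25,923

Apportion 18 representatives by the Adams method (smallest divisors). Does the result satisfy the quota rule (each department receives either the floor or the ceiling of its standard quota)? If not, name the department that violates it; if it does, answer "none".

none

Standard quotas: Oakdale 3.611, Rivermont 3.630, Pinehurst 3.385, Claybrook 2.967, Stonebridge 4.407.
Adams allocation: Oakdale 4, Rivermont 4, Pinehurst 3, Claybrook 3, Stonebridge 4.
Every allocation lies between the lower and upper quota.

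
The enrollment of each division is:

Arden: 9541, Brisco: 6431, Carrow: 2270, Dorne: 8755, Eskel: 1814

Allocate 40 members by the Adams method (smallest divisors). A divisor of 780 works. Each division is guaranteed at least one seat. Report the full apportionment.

With modified divisor 780: modified quotas Arden 12.232, Brisco 8.245, Carrow 2.910, Dorne 11.224, Eskel 2.326.
Rounding up: Arden 13, Brisco 9, Carrow 3, Dorne 12, Eskel 3 (total 40).

Arden 13, Brisco 9, Carrow 3, Dorne 12, Eskel 3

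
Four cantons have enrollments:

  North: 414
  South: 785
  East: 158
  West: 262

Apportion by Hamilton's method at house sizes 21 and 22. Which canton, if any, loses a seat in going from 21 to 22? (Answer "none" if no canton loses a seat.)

At 21 seats: North 5, South 10, East 2, West 4.
At 22 seats: North 6, South 11, East 2, West 3.
West drops from 4 to 3.

West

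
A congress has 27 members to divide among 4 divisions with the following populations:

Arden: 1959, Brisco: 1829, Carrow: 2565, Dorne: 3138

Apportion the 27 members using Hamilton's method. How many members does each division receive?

Arden: 6, Brisco: 5, Carrow: 7, Dorne: 9

Standard divisor: 9491 ÷ 27 ≈ 351.519.
Standard quotas: Arden 5.573, Brisco 5.203, Carrow 7.297, Dorne 8.927.
Lower quotas: Arden 5, Brisco 5, Carrow 7, Dorne 8 (sum 25, leaving 2 seats).
Remainders in descending order: Dorne 0.927, Arden 0.573, Carrow 0.297, Brisco 0.203.
The surplus seats go to Dorne, Arden.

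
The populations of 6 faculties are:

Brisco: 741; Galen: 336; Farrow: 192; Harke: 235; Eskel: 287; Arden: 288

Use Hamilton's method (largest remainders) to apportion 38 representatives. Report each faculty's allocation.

Total 2079; standard divisor 2079/38 ≈ 54.711.
Standard quotas: Brisco 13.544, Galen 6.141, Farrow 3.509, Harke 4.295, Eskel 5.246, Arden 5.264.
Lower quotas: Brisco 13, Galen 6, Farrow 3, Harke 4, Eskel 5, Arden 5 (sum 36, leaving 2 seats).
Remainders in descending order: Brisco 0.544, Farrow 0.509, Harke 0.295, Arden 0.264, Eskel 0.246, Galen 0.141.
The surplus seats go to Brisco, Farrow.

Brisco 14, Galen 6, Farrow 4, Harke 4, Eskel 5, Arden 5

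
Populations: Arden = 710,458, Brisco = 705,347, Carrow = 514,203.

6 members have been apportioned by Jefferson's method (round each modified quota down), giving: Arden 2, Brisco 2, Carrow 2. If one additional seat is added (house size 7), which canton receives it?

Priority for the next seat is population ÷ (current seats + 1).
Priorities: Arden 236819.333, Brisco 235115.667, Carrow 171401.000.
Highest priority: Arden.

Arden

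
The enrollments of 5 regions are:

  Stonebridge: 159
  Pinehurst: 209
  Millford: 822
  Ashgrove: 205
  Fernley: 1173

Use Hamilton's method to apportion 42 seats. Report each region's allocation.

Standard divisor: 2568 ÷ 42 ≈ 61.143.
Standard quotas: Stonebridge 2.600, Pinehurst 3.418, Millford 13.444, Ashgrove 3.353, Fernley 19.185.
Lower quotas: Stonebridge 2, Pinehurst 3, Millford 13, Ashgrove 3, Fernley 19 (sum 40, leaving 2 seats).
Remainders in descending order: Stonebridge 0.600, Millford 0.444, Pinehurst 0.418, Ashgrove 0.353, Fernley 0.185.
The surplus seats go to Stonebridge, Millford.

Stonebridge=3, Pinehurst=3, Millford=14, Ashgrove=3, Fernley=19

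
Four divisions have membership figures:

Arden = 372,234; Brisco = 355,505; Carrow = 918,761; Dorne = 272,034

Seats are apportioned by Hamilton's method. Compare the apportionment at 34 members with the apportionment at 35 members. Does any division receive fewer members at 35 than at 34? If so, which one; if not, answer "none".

none

At 34 seats: Arden 7, Brisco 6, Carrow 16, Dorne 5.
At 35 seats: Arden 7, Brisco 6, Carrow 17, Dorne 5.
No division's allocation decreased.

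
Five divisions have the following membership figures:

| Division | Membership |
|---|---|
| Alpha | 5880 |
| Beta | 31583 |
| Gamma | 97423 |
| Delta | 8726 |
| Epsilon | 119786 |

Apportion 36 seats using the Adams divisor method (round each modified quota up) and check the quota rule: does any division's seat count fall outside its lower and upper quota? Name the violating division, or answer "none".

none

Standard quotas: Alpha 0.804, Beta 4.317, Gamma 13.315, Delta 1.193, Epsilon 16.372.
Adams allocation: Alpha 1, Beta 4, Gamma 13, Delta 2, Epsilon 16.
Every allocation lies between the lower and upper quota.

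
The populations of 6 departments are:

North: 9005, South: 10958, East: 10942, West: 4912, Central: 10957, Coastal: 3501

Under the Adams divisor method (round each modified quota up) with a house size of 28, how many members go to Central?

6

Standard divisor 50275/28 ≈ 1795.536; standard quotas: North 5.015, South 6.103, East 6.094, West 2.736, Central 6.102, Coastal 1.950.
Rounding up gives 6, 7, 7, 3, 7, 2 = 32 seats, so the divisor must be adjusted.
With modified divisor 2000: modified quotas North 4.503, South 5.479, East 5.471, West 2.456, Central 5.479, Coastal 1.750.
Rounding up: North 5, South 6, East 6, West 3, Central 6, Coastal 2 (total 28).
Central receives 6.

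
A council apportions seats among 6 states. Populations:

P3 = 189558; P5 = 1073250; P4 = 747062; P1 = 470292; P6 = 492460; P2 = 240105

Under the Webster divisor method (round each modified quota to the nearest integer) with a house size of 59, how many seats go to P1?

Standard divisor 3212727/59 ≈ 54453; standard quotas: P3 3.481, P5 19.710, P4 13.719, P1 8.637, P6 9.044, P2 4.409.
Rounding to the nearest integer gives P3 3, P5 20, P4 14, P1 9, P6 9, P2 4 — total 59, matching the house size, so no adjustment is needed.
P1 receives 9.

9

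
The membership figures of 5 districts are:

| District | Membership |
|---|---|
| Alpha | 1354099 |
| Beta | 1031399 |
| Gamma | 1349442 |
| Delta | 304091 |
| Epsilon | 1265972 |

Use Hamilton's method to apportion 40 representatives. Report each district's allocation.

Alpha=10, Beta=8, Gamma=10, Delta=2, Epsilon=10

The standard divisor is 5305003/40 ≈ 132625.075.
Standard quotas: Alpha 10.2100, Beta 7.7768, Gamma 10.1749, Delta 2.2929, Epsilon 9.5455.
Lower quotas: Alpha 10, Beta 7, Gamma 10, Delta 2, Epsilon 9 (sum 38, leaving 2 seats).
Remainders in descending order: Beta 0.7768, Epsilon 0.5455, Delta 0.2929, Alpha 0.2100, Gamma 0.1749.
Largest remainders: Beta, Epsilon receive the extra seats.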